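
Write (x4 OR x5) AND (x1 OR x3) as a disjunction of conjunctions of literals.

(x4 OR x5) AND (x1 OR x3)
⇔ (x4 AND x1) OR (x4 AND x3) OR (x5 AND x1) OR (x5 AND x3)   [distribute AND over OR]

(x4 AND x1) OR (x4 AND x3) OR (x5 AND x1) OR (x5 AND x3)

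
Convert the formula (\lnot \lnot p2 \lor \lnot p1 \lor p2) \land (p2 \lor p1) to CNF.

(\lnot \lnot p2 \lor \lnot p1 \lor p2) \land (p2 \lor p1)
= (p2 \lor \lnot p1 \lor p2) \land (p2 \lor p1)   (double negation)
= (p2 \lor \lnot p1) \land (p2 \lor p1)   (simplify)

(p2 \lor \lnot p1) \land (p2 \lor p1)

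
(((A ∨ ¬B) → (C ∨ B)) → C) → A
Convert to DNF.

(((A ∨ ¬B) → (C ∨ B)) → C) → A
⇔ ¬(((A ∨ ¬B) → (C ∨ B)) → C) ∨ A   [eliminate →]
⇔ ¬(¬((A ∨ ¬B) → (C ∨ B)) ∨ C) ∨ A   [eliminate →]
⇔ ¬(¬(¬(A ∨ ¬B) ∨ C ∨ B) ∨ C) ∨ A   [eliminate →]
⇔ (¬¬(¬(A ∨ ¬B) ∨ C ∨ B) ∧ ¬C) ∨ A   [De Morgan]
⇔ ((¬(A ∨ ¬B) ∨ C ∨ B) ∧ ¬C) ∨ A   [double negation]
⇔ (((¬A ∧ ¬¬B) ∨ C ∨ B) ∧ ¬C) ∨ A   [De Morgan]
⇔ (((¬A ∧ B) ∨ C ∨ B) ∧ ¬C) ∨ A   [double negation]
⇔ (¬A ∧ B ∧ ¬C) ∨ (C ∧ ¬C) ∨ (B ∧ ¬C) ∨ A   [distribute ∧ over ∨]
⇔ (B ∧ ¬C) ∨ A   [simplify]

(B ∧ ¬C) ∨ A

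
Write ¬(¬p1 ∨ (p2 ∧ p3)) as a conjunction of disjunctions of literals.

¬(¬p1 ∨ (p2 ∧ p3))
= ¬¬p1 ∧ ¬(p2 ∧ p3)
= p1 ∧ ¬(p2 ∧ p3)
= p1 ∧ (¬p2 ∨ ¬p3)

p1 ∧ (¬p2 ∨ ¬p3)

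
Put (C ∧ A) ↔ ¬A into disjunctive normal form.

¬C ∧ A

(C ∧ A) ↔ ¬A
⇔ ((C ∧ A) → ¬A) ∧ (¬A → (C ∧ A))   [eliminate ↔]
⇔ (¬(C ∧ A) ∨ ¬A) ∧ (¬A → (C ∧ A))   [eliminate →]
⇔ (¬(C ∧ A) ∨ ¬A) ∧ (¬¬A ∨ (C ∧ A))   [eliminate →]
⇔ (¬C ∨ ¬A ∨ ¬A) ∧ (¬¬A ∨ (C ∧ A))   [De Morgan]
⇔ (¬C ∨ ¬A ∨ ¬A) ∧ (A ∨ (C ∧ A))   [double negation]
⇔ (¬C ∧ A) ∨ (¬C ∧ C ∧ A) ∨ (¬A ∧ A) ∨ (¬A ∧ C ∧ A) ∨ (¬A ∧ A) ∨ (¬A ∧ C ∧ A)   [distribute ∧ over ∨]
⇔ ¬C ∧ A   [simplify]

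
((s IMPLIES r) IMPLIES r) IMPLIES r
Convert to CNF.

NOT s OR r

((s IMPLIES r) IMPLIES r) IMPLIES r
⇔ NOT ((s IMPLIES r) IMPLIES r) OR r   [eliminate IMPLIES]
⇔ NOT (NOT (s IMPLIES r) OR r) OR r   [eliminate IMPLIES]
⇔ NOT (NOT (NOT s OR r) OR r) OR r   [eliminate IMPLIES]
⇔ (NOT NOT (NOT s OR r) AND NOT r) OR r   [De Morgan]
⇔ ((NOT s OR r) AND NOT r) OR r   [double negation]
⇔ (NOT s OR r OR r) AND (NOT r OR r)   [distribute OR over AND]
⇔ NOT s OR r   [simplify]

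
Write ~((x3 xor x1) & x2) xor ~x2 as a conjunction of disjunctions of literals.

~((x3 xor x1) & x2) xor ~x2
≡ (~((x3 xor x1) & x2) | ~x2) & ~(~((x3 xor x1) & x2) & ~x2)   (expand xor)
≡ (~((x3 | x1) & ~(x3 & x1) & x2) | ~x2) & ~(~((x3 xor x1) & x2) & ~x2)   (expand xor)
≡ (~((x3 | x1) & ~(x3 & x1) & x2) | ~x2) & ~(~((x3 | x1) & ~(x3 & x1) & x2) & ~x2)   (expand xor)
≡ (~(x3 | x1) | ~~(x3 & x1) | ~x2 | ~x2) & ~(~((x3 | x1) & ~(x3 & x1) & x2) & ~x2)   (De Morgan)
≡ ((~x3 & ~x1) | ~~(x3 & x1) | ~x2 | ~x2) & ~(~((x3 | x1) & ~(x3 & x1) & x2) & ~x2)   (De Morgan)
≡ ((~x3 & ~x1) | (x3 & x1) | ~x2 | ~x2) & ~(~((x3 | x1) & ~(x3 & x1) & x2) & ~x2)   (double negation)
≡ ((~x3 & ~x1) | (x3 & x1) | ~x2 | ~x2) & (~~((x3 | x1) & ~(x3 & x1) & x2) | ~~x2)   (De Morgan)
≡ ((~x3 & ~x1) | (x3 & x1) | ~x2 | ~x2) & (((x3 | x1) & ~(x3 & x1) & x2) | ~~x2)   (double negation)
≡ ((~x3 & ~x1) | (x3 & x1) | ~x2 | ~x2) & (((x3 | x1) & (~x3 | ~x1) & x2) | ~~x2)   (De Morgan)
≡ ((~x3 & ~x1) | (x3 & x1) | ~x2 | ~x2) & (((x3 | x1) & (~x3 | ~x1) & x2) | x2)   (double negation)
≡ (~x3 | x3 | ~x2 | ~x2) & (~x3 | x1 | ~x2 | ~x2) & (~x1 | x3 | ~x2 | ~x2) & (~x1 | x1 | ~x2 | ~x2) & (x3 | x1 | x2) & (~x3 | ~x1 | x2) & (x2 | x2)   (distribute | over &)
≡ (~x3 | x1 | ~x2) & (~x1 | x3 | ~x2) & x2   (simplify)

(~x3 | x1 | ~x2) & (~x1 | x3 | ~x2) & x2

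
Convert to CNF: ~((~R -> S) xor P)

(~R | P) & (~S | P) & (~P | R | S)

~((~R -> S) xor P)
≡ ~(((~R -> S) | P) & ~((~R -> S) & P))   [expand xor]
≡ ~((~~R | S | P) & ~((~R -> S) & P))   [eliminate ->]
≡ ~((~~R | S | P) & ~((~~R | S) & P))   [eliminate ->]
≡ ~(~~R | S | P) | ~~((~~R | S) & P)   [De Morgan]
≡ (~~~R & ~S & ~P) | ~~((~~R | S) & P)   [De Morgan]
≡ (~R & ~S & ~P) | ~~((~~R | S) & P)   [double negation]
≡ (~R & ~S & ~P) | ((~~R | S) & P)   [double negation]
≡ (~R & ~S & ~P) | ((R | S) & P)   [double negation]
≡ (~R | R | S) & (~R | P) & (~S | R | S) & (~S | P) & (~P | R | S) & (~P | P)   [distribute | over &]
≡ (~R | P) & (~S | P) & (~P | R | S)   [simplify]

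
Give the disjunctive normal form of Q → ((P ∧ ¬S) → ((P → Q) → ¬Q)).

¬Q ∨ ¬P ∨ S

Q → ((P ∧ ¬S) → ((P → Q) → ¬Q))
≡ ¬Q ∨ ((P ∧ ¬S) → ((P → Q) → ¬Q))   (eliminate →)
≡ ¬Q ∨ ¬(P ∧ ¬S) ∨ ((P → Q) → ¬Q)   (eliminate →)
≡ ¬Q ∨ ¬(P ∧ ¬S) ∨ ¬(P → Q) ∨ ¬Q   (eliminate →)
≡ ¬Q ∨ ¬(P ∧ ¬S) ∨ ¬(¬P ∨ Q) ∨ ¬Q   (eliminate →)
≡ ¬Q ∨ ¬P ∨ ¬¬S ∨ ¬(¬P ∨ Q) ∨ ¬Q   (De Morgan)
≡ ¬Q ∨ ¬P ∨ S ∨ ¬(¬P ∨ Q) ∨ ¬Q   (double negation)
≡ ¬Q ∨ ¬P ∨ S ∨ (¬¬P ∧ ¬Q) ∨ ¬Q   (De Morgan)
≡ ¬Q ∨ ¬P ∨ S ∨ (P ∧ ¬Q) ∨ ¬Q   (double negation)
≡ ¬Q ∨ ¬P ∨ S   (simplify)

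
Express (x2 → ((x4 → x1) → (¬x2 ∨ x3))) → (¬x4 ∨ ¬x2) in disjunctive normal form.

(x2 ∧ x1 ∧ ¬x3) ∨ ¬x4 ∨ ¬x2

(x2 → ((x4 → x1) → (¬x2 ∨ x3))) → (¬x4 ∨ ¬x2)
⇔ ¬(x2 → ((x4 → x1) → (¬x2 ∨ x3))) ∨ ¬x4 ∨ ¬x2   [eliminate →]
⇔ ¬(¬x2 ∨ ((x4 → x1) → (¬x2 ∨ x3))) ∨ ¬x4 ∨ ¬x2   [eliminate →]
⇔ ¬(¬x2 ∨ ¬(x4 → x1) ∨ ¬x2 ∨ x3) ∨ ¬x4 ∨ ¬x2   [eliminate →]
⇔ ¬(¬x2 ∨ ¬(¬x4 ∨ x1) ∨ ¬x2 ∨ x3) ∨ ¬x4 ∨ ¬x2   [eliminate →]
⇔ (¬¬x2 ∧ ¬¬(¬x4 ∨ x1) ∧ ¬¬x2 ∧ ¬x3) ∨ ¬x4 ∨ ¬x2   [De Morgan]
⇔ (x2 ∧ ¬¬(¬x4 ∨ x1) ∧ ¬¬x2 ∧ ¬x3) ∨ ¬x4 ∨ ¬x2   [double negation]
⇔ (x2 ∧ (¬x4 ∨ x1) ∧ ¬¬x2 ∧ ¬x3) ∨ ¬x4 ∨ ¬x2   [double negation]
⇔ (x2 ∧ (¬x4 ∨ x1) ∧ x2 ∧ ¬x3) ∨ ¬x4 ∨ ¬x2   [double negation]
⇔ (x2 ∧ ¬x4 ∧ x2 ∧ ¬x3) ∨ (x2 ∧ x1 ∧ x2 ∧ ¬x3) ∨ ¬x4 ∨ ¬x2   [distribute ∧ over ∨]
⇔ (x2 ∧ x1 ∧ ¬x3) ∨ ¬x4 ∨ ¬x2   [simplify]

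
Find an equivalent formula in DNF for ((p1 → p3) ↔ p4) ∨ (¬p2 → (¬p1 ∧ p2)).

(p1 ∧ ¬p3 ∧ ¬p4) ∨ (p4 ∧ ¬p1) ∨ (p4 ∧ p3) ∨ p2

((p1 → p3) ↔ p4) ∨ (¬p2 → (¬p1 ∧ p2))
≡ (((p1 → p3) → p4) ∧ (p4 → (p1 → p3))) ∨ (¬p2 → (¬p1 ∧ p2))   [eliminate ↔]
≡ ((¬(p1 → p3) ∨ p4) ∧ (p4 → (p1 → p3))) ∨ (¬p2 → (¬p1 ∧ p2))   [eliminate →]
≡ ((¬(¬p1 ∨ p3) ∨ p4) ∧ (p4 → (p1 → p3))) ∨ (¬p2 → (¬p1 ∧ p2))   [eliminate →]
≡ ((¬(¬p1 ∨ p3) ∨ p4) ∧ (¬p4 ∨ (p1 → p3))) ∨ (¬p2 → (¬p1 ∧ p2))   [eliminate →]
≡ ((¬(¬p1 ∨ p3) ∨ p4) ∧ (¬p4 ∨ ¬p1 ∨ p3)) ∨ (¬p2 → (¬p1 ∧ p2))   [eliminate →]
≡ ((¬(¬p1 ∨ p3) ∨ p4) ∧ (¬p4 ∨ ¬p1 ∨ p3)) ∨ ¬¬p2 ∨ (¬p1 ∧ p2)   [eliminate →]
≡ (((¬¬p1 ∧ ¬p3) ∨ p4) ∧ (¬p4 ∨ ¬p1 ∨ p3)) ∨ ¬¬p2 ∨ (¬p1 ∧ p2)   [De Morgan]
≡ (((p1 ∧ ¬p3) ∨ p4) ∧ (¬p4 ∨ ¬p1 ∨ p3)) ∨ ¬¬p2 ∨ (¬p1 ∧ p2)   [double negation]
≡ (((p1 ∧ ¬p3) ∨ p4) ∧ (¬p4 ∨ ¬p1 ∨ p3)) ∨ p2 ∨ (¬p1 ∧ p2)   [double negation]
≡ (p1 ∧ ¬p3 ∧ ¬p4) ∨ (p1 ∧ ¬p3 ∧ ¬p1) ∨ (p1 ∧ ¬p3 ∧ p3) ∨ (p4 ∧ ¬p4) ∨ (p4 ∧ ¬p1) ∨ (p4 ∧ p3) ∨ p2 ∨ (¬p1 ∧ p2)   [distribute ∧ over ∨]
≡ (p1 ∧ ¬p3 ∧ ¬p4) ∨ (p4 ∧ ¬p1) ∨ (p4 ∧ p3) ∨ p2   [simplify]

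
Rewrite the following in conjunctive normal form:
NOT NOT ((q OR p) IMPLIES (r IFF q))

(NOT q OR r) AND (NOT p OR NOT r OR q)

NOT NOT ((q OR p) IMPLIES (r IFF q))
⇔ NOT NOT (NOT (q OR p) OR (r IFF q))   — eliminate IMPLIES
⇔ NOT NOT (NOT (q OR p) OR ((r IMPLIES q) AND (q IMPLIES r)))   — eliminate IFF
⇔ NOT NOT (NOT (q OR p) OR ((NOT r OR q) AND (q IMPLIES r)))   — eliminate IMPLIES
⇔ NOT NOT (NOT (q OR p) OR ((NOT r OR q) AND (NOT q OR r)))   — eliminate IMPLIES
⇔ NOT (q OR p) OR ((NOT r OR q) AND (NOT q OR r))   — double negation
⇔ (NOT q AND NOT p) OR ((NOT r OR q) AND (NOT q OR r))   — De Morgan
⇔ (NOT q OR NOT r OR q) AND (NOT q OR NOT q OR r) AND (NOT p OR NOT r OR q) AND (NOT p OR NOT q OR r)   — distribute OR over AND
⇔ (NOT q OR r) AND (NOT p OR NOT r OR q)   — simplify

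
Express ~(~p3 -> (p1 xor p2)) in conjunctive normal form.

~p3 & (~p1 | p2) & (~p2 | p1)

~(~p3 -> (p1 xor p2))
≡ ~(~~p3 | (p1 xor p2))   [eliminate ->]
≡ ~(~~p3 | ((p1 | p2) & ~(p1 & p2)))   [expand xor]
≡ ~~~p3 & ~((p1 | p2) & ~(p1 & p2))   [De Morgan]
≡ ~p3 & ~((p1 | p2) & ~(p1 & p2))   [double negation]
≡ ~p3 & (~(p1 | p2) | ~~(p1 & p2))   [De Morgan]
≡ ~p3 & ((~p1 & ~p2) | ~~(p1 & p2))   [De Morgan]
≡ ~p3 & ((~p1 & ~p2) | (p1 & p2))   [double negation]
≡ ~p3 & (~p1 | p1) & (~p1 | p2) & (~p2 | p1) & (~p2 | p2)   [distribute | over &]
≡ ~p3 & (~p1 | p2) & (~p2 | p1)   [simplify]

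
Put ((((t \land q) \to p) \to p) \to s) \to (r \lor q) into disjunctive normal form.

((((t \land q) \to p) \to p) \to s) \to (r \lor q)
⇔ \lnot ((((t \land q) \to p) \to p) \to s) \lor r \lor q   [eliminate \to]
⇔ \lnot (\lnot (((t \land q) \to p) \to p) \lor s) \lor r \lor q   [eliminate \to]
⇔ \lnot (\lnot (\lnot ((t \land q) \to p) \lor p) \lor s) \lor r \lor q   [eliminate \to]
⇔ \lnot (\lnot (\lnot (\lnot (t \land q) \lor p) \lor p) \lor s) \lor r \lor q   [eliminate \to]
⇔ (\lnot \lnot (\lnot (\lnot (t \land q) \lor p) \lor p) \land \lnot s) \lor r \lor q   [De Morgan]
⇔ ((\lnot (\lnot (t \land q) \lor p) \lor p) \land \lnot s) \lor r \lor q   [double negation]
⇔ (((\lnot \lnot (t \land q) \land \lnot p) \lor p) \land \lnot s) \lor r \lor q   [De Morgan]
⇔ (((t \land q \land \lnot p) \lor p) \land \lnot s) \lor r \lor q   [double negation]
⇔ (t \land q \land \lnot p \land \lnot s) \lor (p \land \lnot s) \lor r \lor q   [distribute \land over \lor]
⇔ (p \land \lnot s) \lor r \lor q   [simplify]

(p \land \lnot s) \lor r \lor q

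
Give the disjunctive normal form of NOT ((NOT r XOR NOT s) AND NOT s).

(NOT s AND NOT r) OR s

NOT ((NOT r XOR NOT s) AND NOT s)
≡ NOT (((NOT r AND NOT NOT s) OR (NOT NOT r AND NOT s)) AND NOT s)   (expand XOR)
≡ NOT ((NOT r AND NOT NOT s) OR (NOT NOT r AND NOT s)) OR NOT NOT s   (De Morgan)
≡ (NOT (NOT r AND NOT NOT s) AND NOT (NOT NOT r AND NOT s)) OR NOT NOT s   (De Morgan)
≡ ((NOT NOT r OR NOT NOT NOT s) AND NOT (NOT NOT r AND NOT s)) OR NOT NOT s   (De Morgan)
≡ ((r OR NOT NOT NOT s) AND NOT (NOT NOT r AND NOT s)) OR NOT NOT s   (double negation)
≡ ((r OR NOT s) AND NOT (NOT NOT r AND NOT s)) OR NOT NOT s   (double negation)
≡ ((r OR NOT s) AND (NOT NOT NOT r OR NOT NOT s)) OR NOT NOT s   (De Morgan)
≡ ((r OR NOT s) AND (NOT r OR NOT NOT s)) OR NOT NOT s   (double negation)
≡ ((r OR NOT s) AND (NOT r OR s)) OR NOT NOT s   (double negation)
≡ ((r OR NOT s) AND (NOT r OR s)) OR s   (double negation)
≡ (r AND NOT r) OR (r AND s) OR (NOT s AND NOT r) OR (NOT s AND s) OR s   (distribute AND over OR)
≡ (NOT s AND NOT r) OR s   (simplify)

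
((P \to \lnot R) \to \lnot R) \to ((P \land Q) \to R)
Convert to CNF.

R \lor \lnot P \lor \lnot Q

((P \to \lnot R) \to \lnot R) \to ((P \land Q) \to R)
≡ \lnot ((P \to \lnot R) \to \lnot R) \lor ((P \land Q) \to R)   (eliminate \to)
≡ \lnot (\lnot (P \to \lnot R) \lor \lnot R) \lor ((P \land Q) \to R)   (eliminate \to)
≡ \lnot (\lnot (\lnot P \lor \lnot R) \lor \lnot R) \lor ((P \land Q) \to R)   (eliminate \to)
≡ \lnot (\lnot (\lnot P \lor \lnot R) \lor \lnot R) \lor \lnot (P \land Q) \lor R   (eliminate \to)
≡ (\lnot \lnot (\lnot P \lor \lnot R) \land \lnot \lnot R) \lor \lnot (P \land Q) \lor R   (De Morgan)
≡ ((\lnot P \lor \lnot R) \land \lnot \lnot R) \lor \lnot (P \land Q) \lor R   (double negation)
≡ ((\lnot P \lor \lnot R) \land R) \lor \lnot (P \land Q) \lor R   (double negation)
≡ ((\lnot P \lor \lnot R) \land R) \lor \lnot P \lor \lnot Q \lor R   (De Morgan)
≡ (\lnot P \lor \lnot R \lor \lnot P \lor \lnot Q \lor R) \land (R \lor \lnot P \lor \lnot Q \lor R)   (distribute \lor over \land)
≡ R \lor \lnot P \lor \lnot Q   (simplify)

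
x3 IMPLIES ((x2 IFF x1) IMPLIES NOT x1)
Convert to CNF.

x3 IMPLIES ((x2 IFF x1) IMPLIES NOT x1)
⇔ NOT x3 OR ((x2 IFF x1) IMPLIES NOT x1)   [eliminate IMPLIES]
⇔ NOT x3 OR NOT (x2 IFF x1) OR NOT x1   [eliminate IMPLIES]
⇔ NOT x3 OR NOT ((x2 IMPLIES x1) AND (x1 IMPLIES x2)) OR NOT x1   [eliminate IFF]
⇔ NOT x3 OR NOT ((NOT x2 OR x1) AND (x1 IMPLIES x2)) OR NOT x1   [eliminate IMPLIES]
⇔ NOT x3 OR NOT ((NOT x2 OR x1) AND (NOT x1 OR x2)) OR NOT x1   [eliminate IMPLIES]
⇔ NOT x3 OR NOT (NOT x2 OR x1) OR NOT (NOT x1 OR x2) OR NOT x1   [De Morgan]
⇔ NOT x3 OR (NOT NOT x2 AND NOT x1) OR NOT (NOT x1 OR x2) OR NOT x1   [De Morgan]
⇔ NOT x3 OR (x2 AND NOT x1) OR NOT (NOT x1 OR x2) OR NOT x1   [double negation]
⇔ NOT x3 OR (x2 AND NOT x1) OR (NOT NOT x1 AND NOT x2) OR NOT x1   [De Morgan]
⇔ NOT x3 OR (x2 AND NOT x1) OR (x1 AND NOT x2) OR NOT x1   [double negation]
⇔ (NOT x3 OR x2 OR x1 OR NOT x1) AND (NOT x3 OR x2 OR NOT x2 OR NOT x1) AND (NOT x3 OR NOT x1 OR x1 OR NOT x1) AND (NOT x3 OR NOT x1 OR NOT x2 OR NOT x1)   [distribute OR over AND]
⇔ NOT x3 OR NOT x1 OR NOT x2   [simplify]

NOT x3 OR NOT x1 OR NOT x2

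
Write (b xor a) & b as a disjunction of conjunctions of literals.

(b xor a) & b
≡ ((b & ~a) | (~b & a)) & b
≡ (b & ~a & b) | (~b & a & b)
≡ b & ~a

b & ~a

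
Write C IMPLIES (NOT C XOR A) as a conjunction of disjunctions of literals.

NOT C OR A

C IMPLIES (NOT C XOR A)
= NOT C OR (NOT C XOR A)   (eliminate IMPLIES)
= NOT C OR ((NOT C OR A) AND NOT (NOT C AND A))   (expand XOR)
= NOT C OR ((NOT C OR A) AND (NOT NOT C OR NOT A))   (De Morgan)
= NOT C OR ((NOT C OR A) AND (C OR NOT A))   (double negation)
= (NOT C OR NOT C OR A) AND (NOT C OR C OR NOT A)   (distribute OR over AND)
= NOT C OR A   (simplify)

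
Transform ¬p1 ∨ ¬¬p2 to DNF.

¬p1 ∨ ¬¬p2
⇔ ¬p1 ∨ p2

¬p1 ∨ p2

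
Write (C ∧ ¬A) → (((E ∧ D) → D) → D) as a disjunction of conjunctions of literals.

¬C ∨ A ∨ D

(C ∧ ¬A) → (((E ∧ D) → D) → D)
⇔ ¬(C ∧ ¬A) ∨ (((E ∧ D) → D) → D)   (eliminate →)
⇔ ¬(C ∧ ¬A) ∨ ¬((E ∧ D) → D) ∨ D   (eliminate →)
⇔ ¬(C ∧ ¬A) ∨ ¬(¬(E ∧ D) ∨ D) ∨ D   (eliminate →)
⇔ ¬C ∨ ¬¬A ∨ ¬(¬(E ∧ D) ∨ D) ∨ D   (De Morgan)
⇔ ¬C ∨ A ∨ ¬(¬(E ∧ D) ∨ D) ∨ D   (double negation)
⇔ ¬C ∨ A ∨ (¬¬(E ∧ D) ∧ ¬D) ∨ D   (De Morgan)
⇔ ¬C ∨ A ∨ (E ∧ D ∧ ¬D) ∨ D   (double negation)
⇔ ¬C ∨ A ∨ D   (simplify)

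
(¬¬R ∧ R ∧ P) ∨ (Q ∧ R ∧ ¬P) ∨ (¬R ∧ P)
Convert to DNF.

(R ∧ P) ∨ (Q ∧ R ∧ ¬P) ∨ (¬R ∧ P)

(¬¬R ∧ R ∧ P) ∨ (Q ∧ R ∧ ¬P) ∨ (¬R ∧ P)
≡ (R ∧ R ∧ P) ∨ (Q ∧ R ∧ ¬P) ∨ (¬R ∧ P)   [double negation]
≡ (R ∧ P) ∨ (Q ∧ R ∧ ¬P) ∨ (¬R ∧ P)   [simplify]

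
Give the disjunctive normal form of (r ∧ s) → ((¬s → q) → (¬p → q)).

(r ∧ s) → ((¬s → q) → (¬p → q))
= ¬(r ∧ s) ∨ ((¬s → q) → (¬p → q))   [eliminate →]
= ¬(r ∧ s) ∨ ¬(¬s → q) ∨ (¬p → q)   [eliminate →]
= ¬(r ∧ s) ∨ ¬(¬¬s ∨ q) ∨ (¬p → q)   [eliminate →]
= ¬(r ∧ s) ∨ ¬(¬¬s ∨ q) ∨ ¬¬p ∨ q   [eliminate →]
= ¬r ∨ ¬s ∨ ¬(¬¬s ∨ q) ∨ ¬¬p ∨ q   [De Morgan]
= ¬r ∨ ¬s ∨ (¬¬¬s ∧ ¬q) ∨ ¬¬p ∨ q   [De Morgan]
= ¬r ∨ ¬s ∨ (¬s ∧ ¬q) ∨ ¬¬p ∨ q   [double negation]
= ¬r ∨ ¬s ∨ (¬s ∧ ¬q) ∨ p ∨ q   [double negation]
= ¬r ∨ ¬s ∨ p ∨ q   [simplify]

¬r ∨ ¬s ∨ p ∨ q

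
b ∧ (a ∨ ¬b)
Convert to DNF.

b ∧ (a ∨ ¬b)
≡ (b ∧ a) ∨ (b ∧ ¬b)
≡ b ∧ a

b ∧ a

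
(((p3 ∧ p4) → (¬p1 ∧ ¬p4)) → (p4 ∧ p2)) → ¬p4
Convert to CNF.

(¬p3 ∨ ¬p4) ∧ (¬p4 ∨ ¬p2)

(((p3 ∧ p4) → (¬p1 ∧ ¬p4)) → (p4 ∧ p2)) → ¬p4
≡ ¬(((p3 ∧ p4) → (¬p1 ∧ ¬p4)) → (p4 ∧ p2)) ∨ ¬p4   [eliminate →]
≡ ¬(¬((p3 ∧ p4) → (¬p1 ∧ ¬p4)) ∨ (p4 ∧ p2)) ∨ ¬p4   [eliminate →]
≡ ¬(¬(¬(p3 ∧ p4) ∨ (¬p1 ∧ ¬p4)) ∨ (p4 ∧ p2)) ∨ ¬p4   [eliminate →]
≡ (¬¬(¬(p3 ∧ p4) ∨ (¬p1 ∧ ¬p4)) ∧ ¬(p4 ∧ p2)) ∨ ¬p4   [De Morgan]
≡ ((¬(p3 ∧ p4) ∨ (¬p1 ∧ ¬p4)) ∧ ¬(p4 ∧ p2)) ∨ ¬p4   [double negation]
≡ ((¬p3 ∨ ¬p4 ∨ (¬p1 ∧ ¬p4)) ∧ ¬(p4 ∧ p2)) ∨ ¬p4   [De Morgan]
≡ ((¬p3 ∨ ¬p4 ∨ (¬p1 ∧ ¬p4)) ∧ (¬p4 ∨ ¬p2)) ∨ ¬p4   [De Morgan]
≡ (¬p3 ∨ ¬p4 ∨ ¬p1 ∨ ¬p4) ∧ (¬p3 ∨ ¬p4 ∨ ¬p4 ∨ ¬p4) ∧ (¬p4 ∨ ¬p2 ∨ ¬p4)   [distribute ∨ over ∧]
≡ (¬p3 ∨ ¬p4) ∧ (¬p4 ∨ ¬p2)   [simplify]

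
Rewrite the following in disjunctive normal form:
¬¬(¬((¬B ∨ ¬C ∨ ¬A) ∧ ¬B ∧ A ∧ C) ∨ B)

¬¬(¬((¬B ∨ ¬C ∨ ¬A) ∧ ¬B ∧ A ∧ C) ∨ B)
= ¬((¬B ∨ ¬C ∨ ¬A) ∧ ¬B ∧ A ∧ C) ∨ B   [double negation]
= ¬(¬B ∨ ¬C ∨ ¬A) ∨ ¬¬B ∨ ¬A ∨ ¬C ∨ B   [De Morgan]
= (¬¬B ∧ ¬¬C ∧ ¬¬A) ∨ ¬¬B ∨ ¬A ∨ ¬C ∨ B   [De Morgan]
= (B ∧ ¬¬C ∧ ¬¬A) ∨ ¬¬B ∨ ¬A ∨ ¬C ∨ B   [double negation]
= (B ∧ C ∧ ¬¬A) ∨ ¬¬B ∨ ¬A ∨ ¬C ∨ B   [double negation]
= (B ∧ C ∧ A) ∨ ¬¬B ∨ ¬A ∨ ¬C ∨ B   [double negation]
= (B ∧ C ∧ A) ∨ B ∨ ¬A ∨ ¬C ∨ B   [double negation]
= B ∨ ¬A ∨ ¬C   [simplify]

B ∨ ¬A ∨ ¬C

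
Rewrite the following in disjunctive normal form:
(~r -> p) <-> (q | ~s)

(~r -> p) <-> (q | ~s)
= ((~r -> p) -> (q | ~s)) & ((q | ~s) -> (~r -> p))
= (~(~r -> p) | q | ~s) & ((q | ~s) -> (~r -> p))
= (~(~~r | p) | q | ~s) & ((q | ~s) -> (~r -> p))
= (~(~~r | p) | q | ~s) & (~(q | ~s) | (~r -> p))
= (~(~~r | p) | q | ~s) & (~(q | ~s) | ~~r | p)
= ((~~~r & ~p) | q | ~s) & (~(q | ~s) | ~~r | p)
= ((~r & ~p) | q | ~s) & (~(q | ~s) | ~~r | p)
= ((~r & ~p) | q | ~s) & ((~q & ~~s) | ~~r | p)
= ((~r & ~p) | q | ~s) & ((~q & s) | ~~r | p)
= ((~r & ~p) | q | ~s) & ((~q & s) | r | p)
= (~r & ~p & ~q & s) | (~r & ~p & r) | (~r & ~p & p) | (q & ~q & s) | (q & r) | (q & p) | (~s & ~q & s) | (~s & r) | (~s & p)
= (~r & ~p & ~q & s) | (q & r) | (q & p) | (~s & r) | (~s & p)

(~r & ~p & ~q & s) | (q & r) | (q & p) | (~s & r) | (~s & p)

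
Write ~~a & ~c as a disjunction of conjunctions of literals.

a & ~c

~~a & ~c
≡ a & ~c   [double negation]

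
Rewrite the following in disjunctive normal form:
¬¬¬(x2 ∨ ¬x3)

¬x2 ∧ x3

¬¬¬(x2 ∨ ¬x3)
≡ ¬(x2 ∨ ¬x3)
≡ ¬x2 ∧ ¬¬x3
≡ ¬x2 ∧ x3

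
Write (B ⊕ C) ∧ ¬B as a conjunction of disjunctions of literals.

(B ∨ C) ∧ ¬B

(B ⊕ C) ∧ ¬B
= (B ∨ C) ∧ ¬(B ∧ C) ∧ ¬B   [expand ⊕]
= (B ∨ C) ∧ (¬B ∨ ¬C) ∧ ¬B   [De Morgan]
= (B ∨ C) ∧ ¬B   [simplify]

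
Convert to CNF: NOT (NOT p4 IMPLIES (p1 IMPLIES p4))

NOT (NOT p4 IMPLIES (p1 IMPLIES p4))
⇔ NOT (NOT NOT p4 OR (p1 IMPLIES p4))   [eliminate IMPLIES]
⇔ NOT (NOT NOT p4 OR NOT p1 OR p4)   [eliminate IMPLIES]
⇔ NOT NOT NOT p4 AND NOT NOT p1 AND NOT p4   [De Morgan]
⇔ NOT p4 AND NOT NOT p1 AND NOT p4   [double negation]
⇔ NOT p4 AND p1 AND NOT p4   [double negation]
⇔ NOT p4 AND p1   [simplify]

NOT p4 AND p1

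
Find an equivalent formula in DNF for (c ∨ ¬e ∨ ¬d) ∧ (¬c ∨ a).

(c ∧ a) ∨ (¬e ∧ ¬c) ∨ (¬e ∧ a) ∨ (¬d ∧ ¬c) ∨ (¬d ∧ a)

(c ∨ ¬e ∨ ¬d) ∧ (¬c ∨ a)
≡ (c ∧ ¬c) ∨ (c ∧ a) ∨ (¬e ∧ ¬c) ∨ (¬e ∧ a) ∨ (¬d ∧ ¬c) ∨ (¬d ∧ a)   [distribute ∧ over ∨]
≡ (c ∧ a) ∨ (¬e ∧ ¬c) ∨ (¬e ∧ a) ∨ (¬d ∧ ¬c) ∨ (¬d ∧ a)   [simplify]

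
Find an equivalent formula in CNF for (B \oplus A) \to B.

(B \oplus A) \to B
⇔ \lnot (B \oplus A) \lor B   [eliminate \to]
⇔ \lnot ((B \lor A) \land \lnot (B \land A)) \lor B   [expand \oplus]
⇔ \lnot (B \lor A) \lor \lnot \lnot (B \land A) \lor B   [De Morgan]
⇔ (\lnot B \land \lnot A) \lor \lnot \lnot (B \land A) \lor B   [De Morgan]
⇔ (\lnot B \land \lnot A) \lor (B \land A) \lor B   [double negation]
⇔ (\lnot B \lor B \lor B) \land (\lnot B \lor A \lor B) \land (\lnot A \lor B \lor B) \land (\lnot A \lor A \lor B)   [distribute \lor over \land]
⇔ \lnot A \lor B   [simplify]

\lnot A \lor B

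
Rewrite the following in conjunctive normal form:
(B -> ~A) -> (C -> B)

B | ~C

(B -> ~A) -> (C -> B)
⇔ ~(B -> ~A) | (C -> B)   [eliminate ->]
⇔ ~(~B | ~A) | (C -> B)   [eliminate ->]
⇔ ~(~B | ~A) | ~C | B   [eliminate ->]
⇔ (~~B & ~~A) | ~C | B   [De Morgan]
⇔ (B & ~~A) | ~C | B   [double negation]
⇔ (B & A) | ~C | B   [double negation]
⇔ (B | ~C | B) & (A | ~C | B)   [distribute | over &]
⇔ B | ~C   [simplify]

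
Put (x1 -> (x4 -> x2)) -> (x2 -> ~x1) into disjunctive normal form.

(x1 -> (x4 -> x2)) -> (x2 -> ~x1)
≡ ~(x1 -> (x4 -> x2)) | (x2 -> ~x1)   (eliminate ->)
≡ ~(~x1 | (x4 -> x2)) | (x2 -> ~x1)   (eliminate ->)
≡ ~(~x1 | ~x4 | x2) | (x2 -> ~x1)   (eliminate ->)
≡ ~(~x1 | ~x4 | x2) | ~x2 | ~x1   (eliminate ->)
≡ (~~x1 & ~~x4 & ~x2) | ~x2 | ~x1   (De Morgan)
≡ (x1 & ~~x4 & ~x2) | ~x2 | ~x1   (double negation)
≡ (x1 & x4 & ~x2) | ~x2 | ~x1   (double negation)
≡ ~x2 | ~x1   (simplify)

~x2 | ~x1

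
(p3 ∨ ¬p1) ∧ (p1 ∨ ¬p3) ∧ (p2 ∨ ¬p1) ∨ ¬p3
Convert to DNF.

p3 ∧ p1 ∧ p2 ∨ ¬p3

(p3 ∨ ¬p1) ∧ (p1 ∨ ¬p3) ∧ (p2 ∨ ¬p1) ∨ ¬p3
= p3 ∧ p1 ∧ p2 ∨ p3 ∧ p1 ∧ ¬p1 ∨ p3 ∧ ¬p3 ∧ p2 ∨ p3 ∧ ¬p3 ∧ ¬p1 ∨ ¬p1 ∧ p1 ∧ p2 ∨ ¬p1 ∧ p1 ∧ ¬p1 ∨ ¬p1 ∧ ¬p3 ∧ p2 ∨ ¬p1 ∧ ¬p3 ∧ ¬p1 ∨ ¬p3   [distribute ∧ over ∨]
= p3 ∧ p1 ∧ p2 ∨ ¬p3   [simplify]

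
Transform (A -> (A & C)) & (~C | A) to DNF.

(A -> (A & C)) & (~C | A)
≡ (~A | (A & C)) & (~C | A)   [eliminate ->]
≡ (~A & ~C) | (~A & A) | (A & C & ~C) | (A & C & A)   [distribute & over |]
≡ (~A & ~C) | (A & C)   [simplify]

(~A & ~C) | (A & C)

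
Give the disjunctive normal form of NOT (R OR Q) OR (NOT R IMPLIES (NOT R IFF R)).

NOT (R OR Q) OR (NOT R IMPLIES (NOT R IFF R))
= NOT (R OR Q) OR NOT NOT R OR (NOT R IFF R)   [eliminate IMPLIES]
= NOT (R OR Q) OR NOT NOT R OR ((NOT R IMPLIES R) AND (R IMPLIES NOT R))   [eliminate IFF]
= NOT (R OR Q) OR NOT NOT R OR ((NOT NOT R OR R) AND (R IMPLIES NOT R))   [eliminate IMPLIES]
= NOT (R OR Q) OR NOT NOT R OR ((NOT NOT R OR R) AND (NOT R OR NOT R))   [eliminate IMPLIES]
= (NOT R AND NOT Q) OR NOT NOT R OR ((NOT NOT R OR R) AND (NOT R OR NOT R))   [De Morgan]
= (NOT R AND NOT Q) OR R OR ((NOT NOT R OR R) AND (NOT R OR NOT R))   [double negation]
= (NOT R AND NOT Q) OR R OR ((R OR R) AND (NOT R OR NOT R))   [double negation]
= (NOT R AND NOT Q) OR R OR (R AND NOT R) OR (R AND NOT R) OR (R AND NOT R) OR (R AND NOT R)   [distribute AND over OR]
= (NOT R AND NOT Q) OR R   [simplify]

(NOT R AND NOT Q) OR R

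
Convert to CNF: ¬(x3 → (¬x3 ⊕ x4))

x3 ∧ (¬x4 ∨ ¬x3)

¬(x3 → (¬x3 ⊕ x4))
≡ ¬(¬x3 ∨ (¬x3 ⊕ x4))   — eliminate →
≡ ¬(¬x3 ∨ ((¬x3 ∨ x4) ∧ ¬(¬x3 ∧ x4)))   — expand ⊕
≡ ¬¬x3 ∧ ¬((¬x3 ∨ x4) ∧ ¬(¬x3 ∧ x4))   — De Morgan
≡ x3 ∧ ¬((¬x3 ∨ x4) ∧ ¬(¬x3 ∧ x4))   — double negation
≡ x3 ∧ (¬(¬x3 ∨ x4) ∨ ¬¬(¬x3 ∧ x4))   — De Morgan
≡ x3 ∧ ((¬¬x3 ∧ ¬x4) ∨ ¬¬(¬x3 ∧ x4))   — De Morgan
≡ x3 ∧ ((x3 ∧ ¬x4) ∨ ¬¬(¬x3 ∧ x4))   — double negation
≡ x3 ∧ ((x3 ∧ ¬x4) ∨ (¬x3 ∧ x4))   — double negation
≡ x3 ∧ (x3 ∨ ¬x3) ∧ (x3 ∨ x4) ∧ (¬x4 ∨ ¬x3) ∧ (¬x4 ∨ x4)   — distribute ∨ over ∧
≡ x3 ∧ (¬x4 ∨ ¬x3)   — simplify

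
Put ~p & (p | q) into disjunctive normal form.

~p & q

~p & (p | q)
⇔ (~p & p) | (~p & q)   (distribute & over |)
⇔ ~p & q   (simplify)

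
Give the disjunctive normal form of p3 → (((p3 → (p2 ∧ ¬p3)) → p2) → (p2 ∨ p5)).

p3 → (((p3 → (p2 ∧ ¬p3)) → p2) → (p2 ∨ p5))
≡ ¬p3 ∨ (((p3 → (p2 ∧ ¬p3)) → p2) → (p2 ∨ p5))   — eliminate →
≡ ¬p3 ∨ ¬((p3 → (p2 ∧ ¬p3)) → p2) ∨ p2 ∨ p5   — eliminate →
≡ ¬p3 ∨ ¬(¬(p3 → (p2 ∧ ¬p3)) ∨ p2) ∨ p2 ∨ p5   — eliminate →
≡ ¬p3 ∨ ¬(¬(¬p3 ∨ (p2 ∧ ¬p3)) ∨ p2) ∨ p2 ∨ p5   — eliminate →
≡ ¬p3 ∨ (¬¬(¬p3 ∨ (p2 ∧ ¬p3)) ∧ ¬p2) ∨ p2 ∨ p5   — De Morgan
≡ ¬p3 ∨ ((¬p3 ∨ (p2 ∧ ¬p3)) ∧ ¬p2) ∨ p2 ∨ p5   — double negation
≡ ¬p3 ∨ (¬p3 ∧ ¬p2) ∨ (p2 ∧ ¬p3 ∧ ¬p2) ∨ p2 ∨ p5   — distribute ∧ over ∨
≡ ¬p3 ∨ p2 ∨ p5   — simplify

¬p3 ∨ p2 ∨ p5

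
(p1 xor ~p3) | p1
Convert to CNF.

(p1 xor ~p3) | p1
⇔ ((p1 | ~p3) & ~(p1 & ~p3)) | p1   [expand xor]
⇔ ((p1 | ~p3) & (~p1 | ~~p3)) | p1   [De Morgan]
⇔ ((p1 | ~p3) & (~p1 | p3)) | p1   [double negation]
⇔ (p1 | ~p3 | p1) & (~p1 | p3 | p1)   [distribute | over &]
⇔ p1 | ~p3   [simplify]

p1 | ~p3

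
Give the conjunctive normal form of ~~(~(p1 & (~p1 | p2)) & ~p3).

(~p1 | ~p2) & ~p3

~~(~(p1 & (~p1 | p2)) & ~p3)
≡ ~(p1 & (~p1 | p2)) & ~p3   (double negation)
≡ (~p1 | ~(~p1 | p2)) & ~p3   (De Morgan)
≡ (~p1 | (~~p1 & ~p2)) & ~p3   (De Morgan)
≡ (~p1 | (p1 & ~p2)) & ~p3   (double negation)
≡ (~p1 | p1) & (~p1 | ~p2) & ~p3   (distribute | over &)
≡ (~p1 | ~p2) & ~p3   (simplify)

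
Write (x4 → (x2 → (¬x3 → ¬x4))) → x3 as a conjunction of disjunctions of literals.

(x4 → (x2 → (¬x3 → ¬x4))) → x3
= ¬(x4 → (x2 → (¬x3 → ¬x4))) ∨ x3   (eliminate →)
= ¬(¬x4 ∨ (x2 → (¬x3 → ¬x4))) ∨ x3   (eliminate →)
= ¬(¬x4 ∨ ¬x2 ∨ (¬x3 → ¬x4)) ∨ x3   (eliminate →)
= ¬(¬x4 ∨ ¬x2 ∨ ¬¬x3 ∨ ¬x4) ∨ x3   (eliminate →)
= (¬¬x4 ∧ ¬¬x2 ∧ ¬¬¬x3 ∧ ¬¬x4) ∨ x3   (De Morgan)
= (x4 ∧ ¬¬x2 ∧ ¬¬¬x3 ∧ ¬¬x4) ∨ x3   (double negation)
= (x4 ∧ x2 ∧ ¬¬¬x3 ∧ ¬¬x4) ∨ x3   (double negation)
= (x4 ∧ x2 ∧ ¬x3 ∧ ¬¬x4) ∨ x3   (double negation)
= (x4 ∧ x2 ∧ ¬x3 ∧ x4) ∨ x3   (double negation)
= (x4 ∨ x3) ∧ (x2 ∨ x3) ∧ (¬x3 ∨ x3) ∧ (x4 ∨ x3)   (distribute ∨ over ∧)
= (x4 ∨ x3) ∧ (x2 ∨ x3)   (simplify)

(x4 ∨ x3) ∧ (x2 ∨ x3)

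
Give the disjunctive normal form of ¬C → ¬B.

¬C → ¬B
≡ ¬¬C ∨ ¬B   (eliminate →)
≡ C ∨ ¬B   (double negation)

C ∨ ¬B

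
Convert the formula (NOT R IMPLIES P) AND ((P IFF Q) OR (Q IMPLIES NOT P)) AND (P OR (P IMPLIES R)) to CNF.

(NOT R IMPLIES P) AND ((P IFF Q) OR (Q IMPLIES NOT P)) AND (P OR (P IMPLIES R))
≡ (NOT NOT R OR P) AND ((P IFF Q) OR (Q IMPLIES NOT P)) AND (P OR (P IMPLIES R))   — eliminate IMPLIES
≡ (NOT NOT R OR P) AND (((P IMPLIES Q) AND (Q IMPLIES P)) OR (Q IMPLIES NOT P)) AND (P OR (P IMPLIES R))   — eliminate IFF
≡ (NOT NOT R OR P) AND (((NOT P OR Q) AND (Q IMPLIES P)) OR (Q IMPLIES NOT P)) AND (P OR (P IMPLIES R))   — eliminate IMPLIES
≡ (NOT NOT R OR P) AND (((NOT P OR Q) AND (NOT Q OR P)) OR (Q IMPLIES NOT P)) AND (P OR (P IMPLIES R))   — eliminate IMPLIES
≡ (NOT NOT R OR P) AND (((NOT P OR Q) AND (NOT Q OR P)) OR NOT Q OR NOT P) AND (P OR (P IMPLIES R))   — eliminate IMPLIES
≡ (NOT NOT R OR P) AND (((NOT P OR Q) AND (NOT Q OR P)) OR NOT Q OR NOT P) AND (P OR NOT P OR R)   — eliminate IMPLIES
≡ (R OR P) AND (((NOT P OR Q) AND (NOT Q OR P)) OR NOT Q OR NOT P) AND (P OR NOT P OR R)   — double negation
≡ (R OR P) AND (NOT P OR Q OR NOT Q OR NOT P) AND (NOT Q OR P OR NOT Q OR NOT P) AND (P OR NOT P OR R)   — distribute OR over AND
≡ R OR P   — simplify

R OR P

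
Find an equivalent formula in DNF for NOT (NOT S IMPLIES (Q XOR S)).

NOT (NOT S IMPLIES (Q XOR S))
= NOT (NOT NOT S OR (Q XOR S))
= NOT (NOT NOT S OR (Q AND NOT S) OR (NOT Q AND S))
= NOT NOT NOT S AND NOT (Q AND NOT S) AND NOT (NOT Q AND S)
= NOT S AND NOT (Q AND NOT S) AND NOT (NOT Q AND S)
= NOT S AND (NOT Q OR NOT NOT S) AND NOT (NOT Q AND S)
= NOT S AND (NOT Q OR S) AND NOT (NOT Q AND S)
= NOT S AND (NOT Q OR S) AND (NOT NOT Q OR NOT S)
= NOT S AND (NOT Q OR S) AND (Q OR NOT S)
= (NOT S AND NOT Q AND Q) OR (NOT S AND NOT Q AND NOT S) OR (NOT S AND S AND Q) OR (NOT S AND S AND NOT S)
= NOT S AND NOT Q

NOT S AND NOT Q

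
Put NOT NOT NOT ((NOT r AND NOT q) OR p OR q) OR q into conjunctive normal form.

NOT NOT NOT ((NOT r AND NOT q) OR p OR q) OR q
≡ NOT ((NOT r AND NOT q) OR p OR q) OR q   [double negation]
≡ (NOT (NOT r AND NOT q) AND NOT p AND NOT q) OR q   [De Morgan]
≡ ((NOT NOT r OR NOT NOT q) AND NOT p AND NOT q) OR q   [De Morgan]
≡ ((r OR NOT NOT q) AND NOT p AND NOT q) OR q   [double negation]
≡ ((r OR q) AND NOT p AND NOT q) OR q   [double negation]
≡ (r OR q OR q) AND (NOT p OR q) AND (NOT q OR q)   [distribute OR over AND]
≡ (r OR q) AND (NOT p OR q)   [simplify]

(r OR q) AND (NOT p OR q)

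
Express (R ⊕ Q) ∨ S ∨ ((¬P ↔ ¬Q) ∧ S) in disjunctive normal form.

(R ∧ ¬Q) ∨ (¬R ∧ Q) ∨ S

(R ⊕ Q) ∨ S ∨ ((¬P ↔ ¬Q) ∧ S)
≡ (R ∧ ¬Q) ∨ (¬R ∧ Q) ∨ S ∨ ((¬P ↔ ¬Q) ∧ S)   — expand ⊕
≡ (R ∧ ¬Q) ∨ (¬R ∧ Q) ∨ S ∨ ((¬P → ¬Q) ∧ (¬Q → ¬P) ∧ S)   — eliminate ↔
≡ (R ∧ ¬Q) ∨ (¬R ∧ Q) ∨ S ∨ ((¬¬P ∨ ¬Q) ∧ (¬Q → ¬P) ∧ S)   — eliminate →
≡ (R ∧ ¬Q) ∨ (¬R ∧ Q) ∨ S ∨ ((¬¬P ∨ ¬Q) ∧ (¬¬Q ∨ ¬P) ∧ S)   — eliminate →
≡ (R ∧ ¬Q) ∨ (¬R ∧ Q) ∨ S ∨ ((P ∨ ¬Q) ∧ (¬¬Q ∨ ¬P) ∧ S)   — double negation
≡ (R ∧ ¬Q) ∨ (¬R ∧ Q) ∨ S ∨ ((P ∨ ¬Q) ∧ (Q ∨ ¬P) ∧ S)   — double negation
≡ (R ∧ ¬Q) ∨ (¬R ∧ Q) ∨ S ∨ (P ∧ Q ∧ S) ∨ (P ∧ ¬P ∧ S) ∨ (¬Q ∧ Q ∧ S) ∨ (¬Q ∧ ¬P ∧ S)   — distribute ∧ over ∨
≡ (R ∧ ¬Q) ∨ (¬R ∧ Q) ∨ S   — simplify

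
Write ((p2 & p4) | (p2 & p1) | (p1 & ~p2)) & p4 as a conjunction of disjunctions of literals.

(p2 | p1) & p4

((p2 & p4) | (p2 & p1) | (p1 & ~p2)) & p4
= (p2 | p2 | p1) & (p2 | p2 | ~p2) & (p2 | p1 | p1) & (p2 | p1 | ~p2) & (p4 | p2 | p1) & (p4 | p2 | ~p2) & (p4 | p1 | p1) & (p4 | p1 | ~p2) & p4   (distribute | over &)
= (p2 | p1) & p4   (simplify)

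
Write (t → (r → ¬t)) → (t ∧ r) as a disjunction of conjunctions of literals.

t ∧ r

(t → (r → ¬t)) → (t ∧ r)
≡ ¬(t → (r → ¬t)) ∨ (t ∧ r)   (eliminate →)
≡ ¬(¬t ∨ (r → ¬t)) ∨ (t ∧ r)   (eliminate →)
≡ ¬(¬t ∨ ¬r ∨ ¬t) ∨ (t ∧ r)   (eliminate →)
≡ (¬¬t ∧ ¬¬r ∧ ¬¬t) ∨ (t ∧ r)   (De Morgan)
≡ (t ∧ ¬¬r ∧ ¬¬t) ∨ (t ∧ r)   (double negation)
≡ (t ∧ r ∧ ¬¬t) ∨ (t ∧ r)   (double negation)
≡ (t ∧ r ∧ t) ∨ (t ∧ r)   (double negation)
≡ t ∧ r   (simplify)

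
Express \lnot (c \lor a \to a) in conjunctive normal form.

(c \lor a) \land \lnot a

\lnot (c \lor a \to a)
⇔ \lnot (\lnot (c \lor a) \lor a)   [eliminate \to]
⇔ \lnot \lnot (c \lor a) \land \lnot a   [De Morgan]
⇔ (c \lor a) \land \lnot a   [double negation]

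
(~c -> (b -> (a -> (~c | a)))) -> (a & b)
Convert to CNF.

b & a

(~c -> (b -> (a -> (~c | a)))) -> (a & b)
= ~(~c -> (b -> (a -> (~c | a)))) | (a & b)   [eliminate ->]
= ~(~~c | (b -> (a -> (~c | a)))) | (a & b)   [eliminate ->]
= ~(~~c | ~b | (a -> (~c | a))) | (a & b)   [eliminate ->]
= ~(~~c | ~b | ~a | ~c | a) | (a & b)   [eliminate ->]
= (~~~c & ~~b & ~~a & ~~c & ~a) | (a & b)   [De Morgan]
= (~c & ~~b & ~~a & ~~c & ~a) | (a & b)   [double negation]
= (~c & b & ~~a & ~~c & ~a) | (a & b)   [double negation]
= (~c & b & a & ~~c & ~a) | (a & b)   [double negation]
= (~c & b & a & c & ~a) | (a & b)   [double negation]
= (~c | a) & (~c | b) & (b | a) & (b | b) & (a | a) & (a | b) & (c | a) & (c | b) & (~a | a) & (~a | b)   [distribute | over &]
= b & a   [simplify]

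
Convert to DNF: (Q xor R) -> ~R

(Q xor R) -> ~R
≡ ~(Q xor R) | ~R   — eliminate ->
≡ ~((Q & ~R) | (~Q & R)) | ~R   — expand xor
≡ (~(Q & ~R) & ~(~Q & R)) | ~R   — De Morgan
≡ ((~Q | ~~R) & ~(~Q & R)) | ~R   — De Morgan
≡ ((~Q | R) & ~(~Q & R)) | ~R   — double negation
≡ ((~Q | R) & (~~Q | ~R)) | ~R   — De Morgan
≡ ((~Q | R) & (Q | ~R)) | ~R   — double negation
≡ (~Q & Q) | (~Q & ~R) | (R & Q) | (R & ~R) | ~R   — distribute & over |
≡ (R & Q) | ~R   — simplify

(R & Q) | ~R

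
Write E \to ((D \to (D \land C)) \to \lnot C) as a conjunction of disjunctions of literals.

(\lnot E \lor D \lor \lnot C) \land (\lnot E \lor \lnot D \lor \lnot C)

E \to ((D \to (D \land C)) \to \lnot C)
≡ \lnot E \lor ((D \to (D \land C)) \to \lnot C)   (eliminate \to)
≡ \lnot E \lor \lnot (D \to (D \land C)) \lor \lnot C   (eliminate \to)
≡ \lnot E \lor \lnot (\lnot D \lor (D \land C)) \lor \lnot C   (eliminate \to)
≡ \lnot E \lor (\lnot \lnot D \land \lnot (D \land C)) \lor \lnot C   (De Morgan)
≡ \lnot E \lor (D \land \lnot (D \land C)) \lor \lnot C   (double negation)
≡ \lnot E \lor (D \land (\lnot D \lor \lnot C)) \lor \lnot C   (De Morgan)
≡ (\lnot E \lor D \lor \lnot C) \land (\lnot E \lor \lnot D \lor \lnot C \lor \lnot C)   (distribute \lor over \land)
≡ (\lnot E \lor D \lor \lnot C) \land (\lnot E \lor \lnot D \lor \lnot C)   (simplify)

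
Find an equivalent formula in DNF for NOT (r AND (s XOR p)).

NOT r OR (NOT s AND NOT p) OR (p AND s)

NOT (r AND (s XOR p))
⇔ NOT (r AND ((s AND NOT p) OR (NOT s AND p)))
⇔ NOT r OR NOT ((s AND NOT p) OR (NOT s AND p))
⇔ NOT r OR (NOT (s AND NOT p) AND NOT (NOT s AND p))
⇔ NOT r OR ((NOT s OR NOT NOT p) AND NOT (NOT s AND p))
⇔ NOT r OR ((NOT s OR p) AND NOT (NOT s AND p))
⇔ NOT r OR ((NOT s OR p) AND (NOT NOT s OR NOT p))
⇔ NOT r OR ((NOT s OR p) AND (s OR NOT p))
⇔ NOT r OR (NOT s AND s) OR (NOT s AND NOT p) OR (p AND s) OR (p AND NOT p)
⇔ NOT r OR (NOT s AND NOT p) OR (p AND s)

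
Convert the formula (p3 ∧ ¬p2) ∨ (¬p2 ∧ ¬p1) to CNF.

(p3 ∨ ¬p1) ∧ ¬p2

(p3 ∧ ¬p2) ∨ (¬p2 ∧ ¬p1)
≡ (p3 ∨ ¬p2) ∧ (p3 ∨ ¬p1) ∧ (¬p2 ∨ ¬p2) ∧ (¬p2 ∨ ¬p1)   — distribute ∨ over ∧
≡ (p3 ∨ ¬p1) ∧ ¬p2   — simplify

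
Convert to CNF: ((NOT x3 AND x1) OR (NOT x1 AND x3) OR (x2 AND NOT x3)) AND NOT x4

(NOT x3 OR NOT x1) AND (x1 OR x3 OR x2) AND NOT x4

((NOT x3 AND x1) OR (NOT x1 AND x3) OR (x2 AND NOT x3)) AND NOT x4
≡ (NOT x3 OR NOT x1 OR x2) AND (NOT x3 OR NOT x1 OR NOT x3) AND (NOT x3 OR x3 OR x2) AND (NOT x3 OR x3 OR NOT x3) AND (x1 OR NOT x1 OR x2) AND (x1 OR NOT x1 OR NOT x3) AND (x1 OR x3 OR x2) AND (x1 OR x3 OR NOT x3) AND NOT x4   [distribute OR over AND]
≡ (NOT x3 OR NOT x1) AND (x1 OR x3 OR x2) AND NOT x4   [simplify]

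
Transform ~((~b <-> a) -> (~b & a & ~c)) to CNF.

(b | a) & (~a | ~b) & (b | ~a | c)

~((~b <-> a) -> (~b & a & ~c))
≡ ~(~(~b <-> a) | (~b & a & ~c))   [eliminate ->]
≡ ~(~((~b -> a) & (a -> ~b)) | (~b & a & ~c))   [eliminate <->]
≡ ~(~((~~b | a) & (a -> ~b)) | (~b & a & ~c))   [eliminate ->]
≡ ~(~((~~b | a) & (~a | ~b)) | (~b & a & ~c))   [eliminate ->]
≡ ~~((~~b | a) & (~a | ~b)) & ~(~b & a & ~c)   [De Morgan]
≡ (~~b | a) & (~a | ~b) & ~(~b & a & ~c)   [double negation]
≡ (b | a) & (~a | ~b) & ~(~b & a & ~c)   [double negation]
≡ (b | a) & (~a | ~b) & (~~b | ~a | ~~c)   [De Morgan]
≡ (b | a) & (~a | ~b) & (b | ~a | ~~c)   [double negation]
≡ (b | a) & (~a | ~b) & (b | ~a | c)   [double negation]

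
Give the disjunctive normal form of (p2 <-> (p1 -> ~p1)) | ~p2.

(~p1 & p2) | ~p2

(p2 <-> (p1 -> ~p1)) | ~p2
⇔ ((p2 -> (p1 -> ~p1)) & ((p1 -> ~p1) -> p2)) | ~p2
⇔ ((~p2 | (p1 -> ~p1)) & ((p1 -> ~p1) -> p2)) | ~p2
⇔ ((~p2 | ~p1 | ~p1) & ((p1 -> ~p1) -> p2)) | ~p2
⇔ ((~p2 | ~p1 | ~p1) & (~(p1 -> ~p1) | p2)) | ~p2
⇔ ((~p2 | ~p1 | ~p1) & (~(~p1 | ~p1) | p2)) | ~p2
⇔ ((~p2 | ~p1 | ~p1) & ((~~p1 & ~~p1) | p2)) | ~p2
⇔ ((~p2 | ~p1 | ~p1) & ((p1 & ~~p1) | p2)) | ~p2
⇔ ((~p2 | ~p1 | ~p1) & ((p1 & p1) | p2)) | ~p2
⇔ (~p2 & p1 & p1) | (~p2 & p2) | (~p1 & p1 & p1) | (~p1 & p2) | (~p1 & p1 & p1) | (~p1 & p2) | ~p2
⇔ (~p1 & p2) | ~p2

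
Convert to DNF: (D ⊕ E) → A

(¬D ∧ ¬E) ∨ (E ∧ D) ∨ A

(D ⊕ E) → A
≡ ¬(D ⊕ E) ∨ A   (eliminate →)
≡ ¬((D ∧ ¬E) ∨ (¬D ∧ E)) ∨ A   (expand ⊕)
≡ (¬(D ∧ ¬E) ∧ ¬(¬D ∧ E)) ∨ A   (De Morgan)
≡ ((¬D ∨ ¬¬E) ∧ ¬(¬D ∧ E)) ∨ A   (De Morgan)
≡ ((¬D ∨ E) ∧ ¬(¬D ∧ E)) ∨ A   (double negation)
≡ ((¬D ∨ E) ∧ (¬¬D ∨ ¬E)) ∨ A   (De Morgan)
≡ ((¬D ∨ E) ∧ (D ∨ ¬E)) ∨ A   (double negation)
≡ (¬D ∧ D) ∨ (¬D ∧ ¬E) ∨ (E ∧ D) ∨ (E ∧ ¬E) ∨ A   (distribute ∧ over ∨)
≡ (¬D ∧ ¬E) ∨ (E ∧ D) ∨ A   (simplify)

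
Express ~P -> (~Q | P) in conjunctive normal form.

~P -> (~Q | P)
= ~~P | ~Q | P   [eliminate ->]
= P | ~Q | P   [double negation]
= P | ~Q   [simplify]

P | ~Q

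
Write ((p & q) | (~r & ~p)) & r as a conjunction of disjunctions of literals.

(p | ~r) & (q | ~r) & (q | ~p) & r

((p & q) | (~r & ~p)) & r
⇔ (p | ~r) & (p | ~p) & (q | ~r) & (q | ~p) & r   [distribute | over &]
⇔ (p | ~r) & (q | ~r) & (q | ~p) & r   [simplify]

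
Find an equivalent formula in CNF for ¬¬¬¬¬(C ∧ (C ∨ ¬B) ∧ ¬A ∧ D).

¬¬¬¬¬(C ∧ (C ∨ ¬B) ∧ ¬A ∧ D)
≡ ¬¬¬(C ∧ (C ∨ ¬B) ∧ ¬A ∧ D)   [double negation]
≡ ¬(C ∧ (C ∨ ¬B) ∧ ¬A ∧ D)   [double negation]
≡ ¬C ∨ ¬(C ∨ ¬B) ∨ ¬¬A ∨ ¬D   [De Morgan]
≡ ¬C ∨ (¬C ∧ ¬¬B) ∨ ¬¬A ∨ ¬D   [De Morgan]
≡ ¬C ∨ (¬C ∧ B) ∨ ¬¬A ∨ ¬D   [double negation]
≡ ¬C ∨ (¬C ∧ B) ∨ A ∨ ¬D   [double negation]
≡ (¬C ∨ ¬C ∨ A ∨ ¬D) ∧ (¬C ∨ B ∨ A ∨ ¬D)   [distribute ∨ over ∧]
≡ ¬C ∨ A ∨ ¬D   [simplify]

¬C ∨ A ∨ ¬D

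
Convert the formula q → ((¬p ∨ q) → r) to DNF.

q → ((¬p ∨ q) → r)
⇔ ¬q ∨ ((¬p ∨ q) → r)   [eliminate →]
⇔ ¬q ∨ ¬(¬p ∨ q) ∨ r   [eliminate →]
⇔ ¬q ∨ (¬¬p ∧ ¬q) ∨ r   [De Morgan]
⇔ ¬q ∨ (p ∧ ¬q) ∨ r   [double negation]
⇔ ¬q ∨ r   [simplify]

¬q ∨ r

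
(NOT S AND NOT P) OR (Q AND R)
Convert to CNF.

(NOT S AND NOT P) OR (Q AND R)
= (NOT S OR Q) AND (NOT S OR R) AND (NOT P OR Q) AND (NOT P OR R)   (distribute OR over AND)

(NOT S OR Q) AND (NOT S OR R) AND (NOT P OR Q) AND (NOT P OR R)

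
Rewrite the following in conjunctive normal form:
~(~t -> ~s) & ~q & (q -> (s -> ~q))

~(~t -> ~s) & ~q & (q -> (s -> ~q))
≡ ~(~~t | ~s) & ~q & (q -> (s -> ~q))   [eliminate ->]
≡ ~(~~t | ~s) & ~q & (~q | (s -> ~q))   [eliminate ->]
≡ ~(~~t | ~s) & ~q & (~q | ~s | ~q)   [eliminate ->]
≡ ~~~t & ~~s & ~q & (~q | ~s | ~q)   [De Morgan]
≡ ~t & ~~s & ~q & (~q | ~s | ~q)   [double negation]
≡ ~t & s & ~q & (~q | ~s | ~q)   [double negation]
≡ ~t & s & ~q   [simplify]

~t & s & ~q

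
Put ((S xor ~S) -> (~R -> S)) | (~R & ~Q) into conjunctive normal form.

((S xor ~S) -> (~R -> S)) | (~R & ~Q)
≡ ~(S xor ~S) | (~R -> S) | (~R & ~Q)   (eliminate ->)
≡ ~((S | ~S) & ~(S & ~S)) | (~R -> S) | (~R & ~Q)   (expand xor)
≡ ~((S | ~S) & ~(S & ~S)) | ~~R | S | (~R & ~Q)   (eliminate ->)
≡ ~(S | ~S) | ~~(S & ~S) | ~~R | S | (~R & ~Q)   (De Morgan)
≡ (~S & ~~S) | ~~(S & ~S) | ~~R | S | (~R & ~Q)   (De Morgan)
≡ (~S & S) | ~~(S & ~S) | ~~R | S | (~R & ~Q)   (double negation)
≡ (~S & S) | (S & ~S) | ~~R | S | (~R & ~Q)   (double negation)
≡ (~S & S) | (S & ~S) | R | S | (~R & ~Q)   (double negation)
≡ (~S | S | R | S | ~R) & (~S | S | R | S | ~Q) & (~S | ~S | R | S | ~R) & (~S | ~S | R | S | ~Q) & (S | S | R | S | ~R) & (S | S | R | S | ~Q) & (S | ~S | R | S | ~R) & (S | ~S | R | S | ~Q)   (distribute | over &)
≡ S | R | ~Q   (simplify)

S | R | ~Q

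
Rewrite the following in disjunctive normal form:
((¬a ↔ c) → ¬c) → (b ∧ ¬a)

(c ∧ ¬a) ∨ (b ∧ ¬a)

((¬a ↔ c) → ¬c) → (b ∧ ¬a)
≡ ¬((¬a ↔ c) → ¬c) ∨ (b ∧ ¬a)   (eliminate →)
≡ ¬(¬(¬a ↔ c) ∨ ¬c) ∨ (b ∧ ¬a)   (eliminate →)
≡ ¬(¬((¬a → c) ∧ (c → ¬a)) ∨ ¬c) ∨ (b ∧ ¬a)   (eliminate ↔)
≡ ¬(¬((¬¬a ∨ c) ∧ (c → ¬a)) ∨ ¬c) ∨ (b ∧ ¬a)   (eliminate →)
≡ ¬(¬((¬¬a ∨ c) ∧ (¬c ∨ ¬a)) ∨ ¬c) ∨ (b ∧ ¬a)   (eliminate →)
≡ (¬¬((¬¬a ∨ c) ∧ (¬c ∨ ¬a)) ∧ ¬¬c) ∨ (b ∧ ¬a)   (De Morgan)
≡ ((¬¬a ∨ c) ∧ (¬c ∨ ¬a) ∧ ¬¬c) ∨ (b ∧ ¬a)   (double negation)
≡ ((a ∨ c) ∧ (¬c ∨ ¬a) ∧ ¬¬c) ∨ (b ∧ ¬a)   (double negation)
≡ ((a ∨ c) ∧ (¬c ∨ ¬a) ∧ c) ∨ (b ∧ ¬a)   (double negation)
≡ (a ∧ ¬c ∧ c) ∨ (a ∧ ¬a ∧ c) ∨ (c ∧ ¬c ∧ c) ∨ (c ∧ ¬a ∧ c) ∨ (b ∧ ¬a)   (distribute ∧ over ∨)
≡ (c ∧ ¬a) ∨ (b ∧ ¬a)   (simplify)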